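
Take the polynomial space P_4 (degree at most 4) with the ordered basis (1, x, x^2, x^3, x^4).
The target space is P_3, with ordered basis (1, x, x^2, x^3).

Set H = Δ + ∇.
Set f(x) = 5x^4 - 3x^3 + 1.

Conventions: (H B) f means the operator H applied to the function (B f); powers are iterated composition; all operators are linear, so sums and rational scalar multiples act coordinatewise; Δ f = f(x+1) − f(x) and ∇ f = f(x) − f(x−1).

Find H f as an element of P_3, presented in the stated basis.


g(x) = 40x^3 - 18x^2 + 40x - 6

Δ f = 20x^3 + 21x^2 + 11x + 2
∇ f = 20x^3 - 39x^2 + 29x - 8
(Δ + ∇) f = 40x^3 - 18x^2 + 40x - 6


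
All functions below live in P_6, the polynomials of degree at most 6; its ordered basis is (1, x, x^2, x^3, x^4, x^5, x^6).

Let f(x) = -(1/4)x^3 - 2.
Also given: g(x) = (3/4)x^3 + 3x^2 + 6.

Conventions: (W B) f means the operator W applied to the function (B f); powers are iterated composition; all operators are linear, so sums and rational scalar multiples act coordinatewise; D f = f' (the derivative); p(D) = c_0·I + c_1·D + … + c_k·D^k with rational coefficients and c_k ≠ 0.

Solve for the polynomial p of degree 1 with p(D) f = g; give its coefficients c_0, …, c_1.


D^0 f = -(1/4)x^3 - 2
D^1 f = -(3/4)x^2
matching coefficients of g against c_0 f + c_1 Df + … from the top degree down determines the c_i
solution: c_0 = -3, c_1 = -4

p(D) = -3·I − 4·D, i.e. c_0 = -3, c_1 = -4


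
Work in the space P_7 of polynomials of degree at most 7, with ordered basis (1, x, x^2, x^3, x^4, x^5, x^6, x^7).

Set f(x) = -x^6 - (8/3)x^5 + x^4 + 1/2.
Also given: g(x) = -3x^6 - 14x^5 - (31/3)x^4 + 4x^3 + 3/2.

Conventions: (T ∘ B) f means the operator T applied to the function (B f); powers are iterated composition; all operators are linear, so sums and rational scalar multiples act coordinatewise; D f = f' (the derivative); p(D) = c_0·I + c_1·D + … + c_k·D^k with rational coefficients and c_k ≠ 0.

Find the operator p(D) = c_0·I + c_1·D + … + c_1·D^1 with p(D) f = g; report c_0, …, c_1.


p(D) = 3·I + D, i.e. c_0 = 3, c_1 = 1

D^0 f = -x^6 - (8/3)x^5 + x^4 + 1/2
D^1 f = -6x^5 - (40/3)x^4 + 4x^3
matching coefficients of g against c_0 f + c_1 Df + … from the top degree down determines the c_i
solution: c_0 = 3, c_1 = 1


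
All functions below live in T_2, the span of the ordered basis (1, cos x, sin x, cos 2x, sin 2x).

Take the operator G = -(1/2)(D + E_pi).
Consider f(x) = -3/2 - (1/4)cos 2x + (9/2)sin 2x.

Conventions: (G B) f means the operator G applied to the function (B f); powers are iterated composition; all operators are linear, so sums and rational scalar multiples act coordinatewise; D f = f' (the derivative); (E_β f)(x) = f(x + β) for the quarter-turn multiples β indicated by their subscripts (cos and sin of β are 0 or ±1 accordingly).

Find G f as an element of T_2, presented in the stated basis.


D f = 9cos 2x + (1/2)sin 2x
E_pi f = -3/2 - (1/4)cos 2x + (9/2)sin 2x
(D + E_pi) f = -3/2 + (35/4)cos 2x + 5sin 2x
(-(1/2)(D + E_pi)) f = 3/4 - (35/8)cos 2x - (5/2)sin 2x

the image equals g(x) = 3/4 - (35/8)cos 2x - (5/2)sin 2x


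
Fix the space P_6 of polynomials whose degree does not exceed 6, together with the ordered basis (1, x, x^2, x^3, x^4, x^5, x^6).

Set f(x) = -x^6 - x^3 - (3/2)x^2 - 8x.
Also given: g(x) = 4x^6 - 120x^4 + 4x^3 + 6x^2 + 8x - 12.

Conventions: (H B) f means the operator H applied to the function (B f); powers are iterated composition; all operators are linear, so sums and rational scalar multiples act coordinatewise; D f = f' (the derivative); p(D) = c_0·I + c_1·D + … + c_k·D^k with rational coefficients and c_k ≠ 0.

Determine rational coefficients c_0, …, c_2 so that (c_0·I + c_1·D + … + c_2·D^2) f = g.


p(D) = -4·I + 4·D^2, i.e. c_0 = -4, c_1 = 0, c_2 = 4

D^0 f = -x^6 - x^3 - (3/2)x^2 - 8x
D^1 f = -6x^5 - 3x^2 - 3x - 8
D^2 f = -30x^4 - 6x - 3
matching coefficients of g against c_0 f + c_1 Df + … from the top degree down determines the c_i
solution: c_0 = -4, c_1 = 0, c_2 = 4


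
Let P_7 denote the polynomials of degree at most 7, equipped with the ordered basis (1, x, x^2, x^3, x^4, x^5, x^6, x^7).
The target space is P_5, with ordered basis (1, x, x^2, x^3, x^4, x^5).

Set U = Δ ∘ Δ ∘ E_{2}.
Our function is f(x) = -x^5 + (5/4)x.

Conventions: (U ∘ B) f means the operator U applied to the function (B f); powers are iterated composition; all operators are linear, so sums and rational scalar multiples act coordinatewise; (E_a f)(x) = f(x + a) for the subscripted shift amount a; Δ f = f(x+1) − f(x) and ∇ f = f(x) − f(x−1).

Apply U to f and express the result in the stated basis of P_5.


the image equals g(x) = -20x^3 - 180x^2 - 550x - 570

E_{2} f = -x^5 - 10x^4 - 40x^3 - 80x^2 - (315/4)x - 59/2
Δ E_{2} f = -5x^4 - 50x^3 - 190x^2 - 325x - 839/4
Δ Δ E_{2} f = -20x^3 - 180x^2 - 550x - 570


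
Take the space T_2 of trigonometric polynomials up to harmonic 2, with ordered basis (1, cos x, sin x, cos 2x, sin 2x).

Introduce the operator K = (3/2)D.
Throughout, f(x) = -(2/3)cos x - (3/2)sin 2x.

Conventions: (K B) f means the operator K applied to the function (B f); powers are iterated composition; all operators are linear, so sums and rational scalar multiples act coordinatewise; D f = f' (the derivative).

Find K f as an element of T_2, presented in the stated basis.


the result is g(x) = sin x - (9/2)cos 2x

D f = (2/3)sin x - 3cos 2x
((3/2)D) f = sin x - (9/2)cos 2x


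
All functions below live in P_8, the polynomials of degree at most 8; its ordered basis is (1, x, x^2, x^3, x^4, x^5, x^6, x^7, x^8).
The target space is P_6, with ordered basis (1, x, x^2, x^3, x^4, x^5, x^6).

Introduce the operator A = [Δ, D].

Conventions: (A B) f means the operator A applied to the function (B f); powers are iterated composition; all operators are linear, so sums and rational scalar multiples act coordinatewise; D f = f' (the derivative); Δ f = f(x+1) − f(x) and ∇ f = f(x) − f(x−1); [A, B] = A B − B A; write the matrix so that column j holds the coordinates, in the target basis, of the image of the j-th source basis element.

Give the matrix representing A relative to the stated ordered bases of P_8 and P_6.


the matrix is [[0, 0, 0, 0, 0, 0, 0, 0, 0]; [0, 0, 0, 0, 0, 0, 0, 0, 0]; [0, 0, 0, 0, 0, 0, 0, 0, 0]; [0, 0, 0, 0, 0, 0, 0, 0, 0]; [0, 0, 0, 0, 0, 0, 0, 0, 0]; [0, 0, 0, 0, 0, 0, 0, 0, 0]; [0, 0, 0, 0, 0, 0, 0, 0, 0]] (rows listed top to bottom)

image of 1: 0
image of x: 0
image of x^2: 0
image of x^3: 0
image of x^4: 0
image of x^5: 0
image of x^6: 0
image of x^7: 0
image of x^8: 0
each image's coordinates form column j of the matrix


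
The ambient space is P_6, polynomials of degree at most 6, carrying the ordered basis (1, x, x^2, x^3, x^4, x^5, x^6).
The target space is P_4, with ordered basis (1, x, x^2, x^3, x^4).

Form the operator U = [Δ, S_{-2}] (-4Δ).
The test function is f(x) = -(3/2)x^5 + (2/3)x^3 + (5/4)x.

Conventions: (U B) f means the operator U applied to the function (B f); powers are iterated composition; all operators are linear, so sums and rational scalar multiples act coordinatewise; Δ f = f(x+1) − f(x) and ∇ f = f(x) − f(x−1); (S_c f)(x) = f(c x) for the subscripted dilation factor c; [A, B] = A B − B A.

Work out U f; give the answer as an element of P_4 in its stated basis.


Δ f = -(15/2)x^4 - 15x^3 - 13x^2 - (11/2)x + 5/12
(-4Δ) f = 30x^4 + 60x^3 + 52x^2 + 22x - 5/3
S_{-2} (-4Δ) f = 480x^4 - 480x^3 + 208x^2 - 44x - 5/3
Δ S_{-2} (-4Δ) f = 1920x^3 + 1440x^2 + 896x + 164
Δ (-4Δ) f = 120x^3 + 360x^2 + 404x + 164
S_{-2} Δ (-4Δ) f = -960x^3 + 1440x^2 - 808x + 164
[Δ, S_{-2}] (-4Δ) f = 2880x^3 + 1704x

the result is g(x) = 2880x^3 + 1704x


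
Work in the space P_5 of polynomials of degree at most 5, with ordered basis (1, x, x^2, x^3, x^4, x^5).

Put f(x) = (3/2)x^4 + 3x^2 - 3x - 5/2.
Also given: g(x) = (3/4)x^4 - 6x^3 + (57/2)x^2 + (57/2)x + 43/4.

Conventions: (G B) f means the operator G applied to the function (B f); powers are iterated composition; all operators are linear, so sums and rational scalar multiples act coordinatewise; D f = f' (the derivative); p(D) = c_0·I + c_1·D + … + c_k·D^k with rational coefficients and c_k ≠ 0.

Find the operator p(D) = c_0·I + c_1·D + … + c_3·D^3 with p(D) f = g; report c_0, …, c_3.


D^0 f = (3/2)x^4 + 3x^2 - 3x - 5/2
D^1 f = 6x^3 + 6x - 3
D^2 f = 18x^2 + 6
D^3 f = 36x
matching coefficients of g against c_0 f + c_1 Df + … from the top degree down determines the c_i
solution: c_0 = 1/2, c_1 = -1, c_2 = 3/2, c_3 = 1

p(D) = (1/2)·I − D + (3/2)·D^2 + D^3, i.e. c_0 = 1/2, c_1 = -1, c_2 = 3/2, c_3 = 1


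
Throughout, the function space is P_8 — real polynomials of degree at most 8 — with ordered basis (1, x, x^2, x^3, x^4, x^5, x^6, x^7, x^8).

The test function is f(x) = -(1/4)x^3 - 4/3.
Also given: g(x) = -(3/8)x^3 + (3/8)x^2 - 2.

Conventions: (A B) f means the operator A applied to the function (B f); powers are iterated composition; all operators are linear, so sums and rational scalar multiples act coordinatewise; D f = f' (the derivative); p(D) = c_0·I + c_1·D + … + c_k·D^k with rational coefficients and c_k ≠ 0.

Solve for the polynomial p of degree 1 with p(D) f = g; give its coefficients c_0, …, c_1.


D^0 f = -(1/4)x^3 - 4/3
D^1 f = -(3/4)x^2
matching coefficients of g against c_0 f + c_1 Df + … from the top degree down determines the c_i
solution: c_0 = 3/2, c_1 = -1/2

c_0 = 3/2, c_1 = -1/2


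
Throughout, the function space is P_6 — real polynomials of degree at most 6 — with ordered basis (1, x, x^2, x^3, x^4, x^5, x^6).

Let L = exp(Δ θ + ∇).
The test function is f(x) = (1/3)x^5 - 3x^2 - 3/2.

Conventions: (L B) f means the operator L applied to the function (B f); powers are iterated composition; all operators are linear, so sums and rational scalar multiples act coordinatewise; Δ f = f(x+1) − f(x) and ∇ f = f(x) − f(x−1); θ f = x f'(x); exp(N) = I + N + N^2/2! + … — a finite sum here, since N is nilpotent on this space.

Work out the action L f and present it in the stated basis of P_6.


the result is g(x) = (1/3)x^5 + 10x^4 + (340/3)x^3 + 587x^2 + (3986/3)x + 5827/6

order-1 term: 10x^4 + (40/3)x^3 + 20x^2 - (34/3)x - 1
order-2 term: 100x^3 + 170x^2 + 200x + 121/3
order-3 term: 400x^2 + 540x + 970/3
order-4 term: 600x + 370
order-5 term: 240
the series for exp(Δ θ + ∇) f terminates at order 5
exp(Δ θ + ∇) f = (1/3)x^5 + 10x^4 + (340/3)x^3 + 587x^2 + (3986/3)x + 5827/6


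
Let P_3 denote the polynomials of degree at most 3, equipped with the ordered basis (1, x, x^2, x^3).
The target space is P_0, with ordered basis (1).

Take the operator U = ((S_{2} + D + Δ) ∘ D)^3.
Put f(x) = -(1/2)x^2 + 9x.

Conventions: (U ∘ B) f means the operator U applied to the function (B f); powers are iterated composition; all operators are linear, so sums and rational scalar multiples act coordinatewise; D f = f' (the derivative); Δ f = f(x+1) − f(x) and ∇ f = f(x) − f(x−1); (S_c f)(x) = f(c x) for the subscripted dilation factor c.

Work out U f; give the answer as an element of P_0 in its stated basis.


D f = -x + 9
S_{2} D f = -2x + 9
D D f = -1
Δ D f = -1
(S_{2} + D + Δ) D f = -2x + 7
D ((S_{2} + D + Δ) ∘ D) f = -2
S_{2} D ((S_{2} + D + Δ) ∘ D) f = -2
D D ((S_{2} + D + Δ) ∘ D) f = 0
Δ D ((S_{2} + D + Δ) ∘ D) f = 0
(S_{2} + D + Δ) D ((S_{2} + D + Δ) ∘ D) f = -2
D ((S_{2} + D + Δ) ∘ D) ((S_{2} + D + Δ) ∘ D) f = 0
S_{2} D ((S_{2} + D + Δ) ∘ D) ((S_{2} + D + Δ) ∘ D) f = 0
D D ((S_{2} + D + Δ) ∘ D) ((S_{2} + D + Δ) ∘ D) f = 0
Δ D ((S_{2} + D + Δ) ∘ D) ((S_{2} + D + Δ) ∘ D) f = 0
(S_{2} + D + Δ) D ((S_{2} + D + Δ) ∘ D) ((S_{2} + D + Δ) ∘ D) f = 0

the image equals g(x) = 0


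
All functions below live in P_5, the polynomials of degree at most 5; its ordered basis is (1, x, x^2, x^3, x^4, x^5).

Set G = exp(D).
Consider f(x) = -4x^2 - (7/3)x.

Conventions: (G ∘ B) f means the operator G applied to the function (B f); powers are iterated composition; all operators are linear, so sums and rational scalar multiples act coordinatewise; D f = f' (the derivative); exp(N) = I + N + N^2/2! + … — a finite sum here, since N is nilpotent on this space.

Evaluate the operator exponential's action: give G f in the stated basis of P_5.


the result is g(x) = -4x^2 - (31/3)x - 19/3

order-1 term: -8x - 7/3
order-2 term: -4
the series for exp(D) f terminates at order 2
exp(D) f = -4x^2 - (31/3)x - 19/3


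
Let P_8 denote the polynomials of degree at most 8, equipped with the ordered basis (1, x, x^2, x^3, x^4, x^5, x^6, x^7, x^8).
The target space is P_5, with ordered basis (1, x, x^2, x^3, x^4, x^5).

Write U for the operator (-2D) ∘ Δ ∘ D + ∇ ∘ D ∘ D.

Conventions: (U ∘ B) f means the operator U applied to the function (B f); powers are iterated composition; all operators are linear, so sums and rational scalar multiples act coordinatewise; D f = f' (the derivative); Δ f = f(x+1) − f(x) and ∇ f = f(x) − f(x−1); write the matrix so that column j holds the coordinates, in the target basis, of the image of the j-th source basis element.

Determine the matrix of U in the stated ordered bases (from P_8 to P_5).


image of 1: 0
image of x: 0
image of x^2: 0
image of x^3: -6
image of x^4: -24x - 36
image of x^5: -60x^2 - 180x - 20
image of x^6: -120x^3 - 540x^2 - 120x - 90
image of x^7: -210x^4 - 1260x^3 - 420x^2 - 630x - 42
image of x^8: -336x^5 - 2520x^4 - 1120x^3 - 2520x^2 - 336x - 168
each image's coordinates form column j of the matrix

the matrix is [[0, 0, 0, -6, -36, -20, -90, -42, -168]; [0, 0, 0, 0, -24, -180, -120, -630, -336]; [0, 0, 0, 0, 0, -60, -540, -420, -2520]; [0, 0, 0, 0, 0, 0, -120, -1260, -1120]; [0, 0, 0, 0, 0, 0, 0, -210, -2520]; [0, 0, 0, 0, 0, 0, 0, 0, -336]] (rows listed top to bottom)


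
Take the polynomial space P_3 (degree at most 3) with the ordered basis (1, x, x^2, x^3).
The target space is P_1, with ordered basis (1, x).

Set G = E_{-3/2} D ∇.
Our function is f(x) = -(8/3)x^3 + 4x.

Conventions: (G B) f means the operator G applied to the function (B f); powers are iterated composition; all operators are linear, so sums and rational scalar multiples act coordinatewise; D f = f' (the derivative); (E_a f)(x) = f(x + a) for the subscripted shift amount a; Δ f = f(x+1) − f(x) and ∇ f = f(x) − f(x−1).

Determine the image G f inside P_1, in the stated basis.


the result is g(x) = -16x + 32

∇ f = -8x^2 + 8x + 4/3
D ∇ f = -16x + 8
E_{-3/2} D ∇ f = -16x + 32


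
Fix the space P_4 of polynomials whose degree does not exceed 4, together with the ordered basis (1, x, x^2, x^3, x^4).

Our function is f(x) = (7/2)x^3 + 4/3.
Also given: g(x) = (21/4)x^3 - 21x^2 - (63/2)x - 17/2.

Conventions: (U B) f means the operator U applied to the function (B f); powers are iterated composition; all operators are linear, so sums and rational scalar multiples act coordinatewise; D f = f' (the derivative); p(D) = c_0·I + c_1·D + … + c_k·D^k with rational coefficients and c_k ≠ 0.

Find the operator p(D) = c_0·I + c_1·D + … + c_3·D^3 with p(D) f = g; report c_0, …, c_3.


c_0 = 3/2, c_1 = -2, c_2 = -3/2, c_3 = -1/2

D^0 f = (7/2)x^3 + 4/3
D^1 f = (21/2)x^2
D^2 f = 21x
D^3 f = 21
matching coefficients of g against c_0 f + c_1 Df + … from the top degree down determines the c_i
solution: c_0 = 3/2, c_1 = -2, c_2 = -3/2, c_3 = -1/2


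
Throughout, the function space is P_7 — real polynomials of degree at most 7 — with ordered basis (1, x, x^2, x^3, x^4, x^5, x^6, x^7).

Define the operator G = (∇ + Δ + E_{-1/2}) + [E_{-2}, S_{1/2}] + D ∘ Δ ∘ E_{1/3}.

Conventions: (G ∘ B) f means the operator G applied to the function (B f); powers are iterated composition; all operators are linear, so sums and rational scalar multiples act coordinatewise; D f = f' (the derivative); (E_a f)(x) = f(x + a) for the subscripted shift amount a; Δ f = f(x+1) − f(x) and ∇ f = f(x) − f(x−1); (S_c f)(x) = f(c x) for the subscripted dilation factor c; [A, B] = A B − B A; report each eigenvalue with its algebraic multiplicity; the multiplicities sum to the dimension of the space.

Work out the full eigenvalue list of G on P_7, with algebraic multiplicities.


image of 1: 1
image of x: x + 5/2
image of x^2: x^2 + 4x - 3/4
image of x^3: x^3 + (21/4)x^2 + (9/4)x + 111/8
image of x^4: x^4 + (13/2)x^3 + 9x^2 + (83/2)x - 269/48
image of x^5: x^5 + (125/16)x^4 + (75/4)x^3 + (345/4)x^2 + (455/48)x + 42085/864
image of x^6: x^6 + (147/16)x^5 + (495/16)x^4 + 155x^3 + (1355/16)x^2 + (28693/144)x - 65189/1728
image of x^7: x^7 + (679/64)x^6 + (1449/32)x^5 + (4095/16)x^4 + (12635/48)x^3 + (153979/288)x^2 - (75299/1728)x + 1745071/10368
the matrix is upper triangular; its diagonal is (1, 1, 1, 1, 1, 1, 1, 1)
for a triangular matrix the eigenvalues are the diagonal entries, with algebraic multiplicity their repetition count

λ = 1 (multiplicity 8)


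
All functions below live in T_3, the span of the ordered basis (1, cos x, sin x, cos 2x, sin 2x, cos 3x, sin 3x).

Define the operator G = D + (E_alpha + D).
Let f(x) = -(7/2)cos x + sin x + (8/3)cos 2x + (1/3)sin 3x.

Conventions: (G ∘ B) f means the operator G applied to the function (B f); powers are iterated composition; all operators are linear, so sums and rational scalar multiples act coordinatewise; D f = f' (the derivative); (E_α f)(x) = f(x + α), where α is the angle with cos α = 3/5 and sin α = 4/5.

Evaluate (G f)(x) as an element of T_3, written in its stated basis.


D f = cos x + (7/2)sin x - (16/3)sin 2x + cos 3x
E_alpha f = -(13/10)cos x + (17/5)sin x - (56/75)cos 2x - (64/25)sin 2x + (44/375)cos 3x - (39/125)sin 3x
D f = cos x + (7/2)sin x - (16/3)sin 2x + cos 3x
(E_alpha + D) f = -(3/10)cos x + (69/10)sin x - (56/75)cos 2x - (592/75)sin 2x + (419/375)cos 3x - (39/125)sin 3x
(D + (E_alpha + D)) f = (7/10)cos x + (52/5)sin x - (56/75)cos 2x - (992/75)sin 2x + (794/375)cos 3x - (39/125)sin 3x

the image equals g(x) = (7/10)cos x + (52/5)sin x - (56/75)cos 2x - (992/75)sin 2x + (794/375)cos 3x - (39/125)sin 3x


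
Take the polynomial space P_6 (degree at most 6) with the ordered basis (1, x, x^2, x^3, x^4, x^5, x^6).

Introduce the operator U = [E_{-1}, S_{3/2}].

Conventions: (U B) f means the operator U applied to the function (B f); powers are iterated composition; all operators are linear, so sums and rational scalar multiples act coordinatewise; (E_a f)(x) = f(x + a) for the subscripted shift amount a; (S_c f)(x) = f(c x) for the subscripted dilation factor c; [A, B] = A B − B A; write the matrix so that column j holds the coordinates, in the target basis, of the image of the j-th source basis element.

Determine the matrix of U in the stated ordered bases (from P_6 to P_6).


the matrix is [[0, -1/2, 5/4, -19/8, 65/16, -211/32, 665/64]; [0, 0, -3/2, 45/8, -57/4, 975/32, -1899/32]; [0, 0, 0, -27/8, 135/8, -855/16, 8775/64]; [0, 0, 0, 0, -27/4, 675/16, -2565/16]; [0, 0, 0, 0, 0, -405/32, 6075/64]; [0, 0, 0, 0, 0, 0, -729/32]; [0, 0, 0, 0, 0, 0, 0]] (rows listed top to bottom)

image of 1: 0
image of x: -1/2
image of x^2: -(3/2)x + 5/4
image of x^3: -(27/8)x^2 + (45/8)x - 19/8
image of x^4: -(27/4)x^3 + (135/8)x^2 - (57/4)x + 65/16
image of x^5: -(405/32)x^4 + (675/16)x^3 - (855/16)x^2 + (975/32)x - 211/32
image of x^6: -(729/32)x^5 + (6075/64)x^4 - (2565/16)x^3 + (8775/64)x^2 - (1899/32)x + 665/64
each image's coordinates form column j of the matrix


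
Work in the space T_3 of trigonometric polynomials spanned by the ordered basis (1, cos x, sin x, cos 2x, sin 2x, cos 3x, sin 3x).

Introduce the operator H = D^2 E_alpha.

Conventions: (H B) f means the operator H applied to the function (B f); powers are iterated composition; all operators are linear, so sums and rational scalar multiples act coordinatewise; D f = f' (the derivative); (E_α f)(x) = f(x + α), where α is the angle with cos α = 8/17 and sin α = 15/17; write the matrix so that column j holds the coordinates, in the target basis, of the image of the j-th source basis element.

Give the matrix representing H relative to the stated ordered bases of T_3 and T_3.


image of 1: 0
image of cos x: -(8/17)cos x + (15/17)sin x
image of sin x: -(15/17)cos x - (8/17)sin x
image of cos 2x: (644/289)cos 2x + (960/289)sin 2x
image of sin 2x: -(960/289)cos 2x + (644/289)sin 2x
image of cos 3x: (43992/4913)cos 3x - (4455/4913)sin 3x
image of sin 3x: (4455/4913)cos 3x + (43992/4913)sin 3x
each image's coordinates form column j of the matrix

the matrix is [[0, 0, 0, 0, 0, 0, 0]; [0, -8/17, -15/17, 0, 0, 0, 0]; [0, 15/17, -8/17, 0, 0, 0, 0]; [0, 0, 0, 644/289, -960/289, 0, 0]; [0, 0, 0, 960/289, 644/289, 0, 0]; [0, 0, 0, 0, 0, 43992/4913, 4455/4913]; [0, 0, 0, 0, 0, -4455/4913, 43992/4913]] (rows listed top to bottom)


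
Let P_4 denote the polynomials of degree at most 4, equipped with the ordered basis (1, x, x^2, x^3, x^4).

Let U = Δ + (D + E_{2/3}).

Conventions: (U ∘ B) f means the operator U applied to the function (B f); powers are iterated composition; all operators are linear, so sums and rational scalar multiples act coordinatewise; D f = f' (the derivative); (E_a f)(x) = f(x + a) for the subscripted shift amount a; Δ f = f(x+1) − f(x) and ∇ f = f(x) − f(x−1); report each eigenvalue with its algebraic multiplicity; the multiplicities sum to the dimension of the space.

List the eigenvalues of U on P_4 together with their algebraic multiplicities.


λ = 1 (multiplicity 5)

image of 1: 1
image of x: x + 8/3
image of x^2: x^2 + (16/3)x + 13/9
image of x^3: x^3 + 8x^2 + (13/3)x + 35/27
image of x^4: x^4 + (32/3)x^3 + (26/3)x^2 + (140/27)x + 97/81
the matrix is upper triangular; its diagonal is (1, 1, 1, 1, 1)
for a triangular matrix the eigenvalues are the diagonal entries, with algebraic multiplicity their repetition count


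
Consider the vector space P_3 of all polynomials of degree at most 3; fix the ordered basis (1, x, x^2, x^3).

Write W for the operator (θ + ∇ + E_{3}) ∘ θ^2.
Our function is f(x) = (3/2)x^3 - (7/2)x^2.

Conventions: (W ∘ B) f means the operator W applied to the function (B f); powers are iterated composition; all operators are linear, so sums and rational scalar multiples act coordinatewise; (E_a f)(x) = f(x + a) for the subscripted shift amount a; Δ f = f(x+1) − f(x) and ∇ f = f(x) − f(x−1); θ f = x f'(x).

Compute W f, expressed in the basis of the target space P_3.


g(x) = 54x^3 + 120x^2 + 212x + 266

θ f = (9/2)x^3 - 7x^2
θ θ f = (27/2)x^3 - 14x^2
θ θ^2 f = (81/2)x^3 - 28x^2
∇ θ^2 f = (81/2)x^2 - (137/2)x + 55/2
E_{3} θ^2 f = (27/2)x^3 + (215/2)x^2 + (561/2)x + 477/2
(θ + ∇ + E_{3}) θ^2 f = 54x^3 + 120x^2 + 212x + 266


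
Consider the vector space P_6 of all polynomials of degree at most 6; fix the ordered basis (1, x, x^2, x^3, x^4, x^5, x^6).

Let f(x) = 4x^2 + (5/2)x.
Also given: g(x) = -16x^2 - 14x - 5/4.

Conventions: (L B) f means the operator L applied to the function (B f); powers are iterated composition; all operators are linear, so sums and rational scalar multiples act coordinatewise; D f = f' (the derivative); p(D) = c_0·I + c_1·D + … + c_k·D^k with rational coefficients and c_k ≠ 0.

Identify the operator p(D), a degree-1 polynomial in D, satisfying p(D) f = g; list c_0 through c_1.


p(D) = -4·I − (1/2)·D, i.e. c_0 = -4, c_1 = -1/2

D^0 f = 4x^2 + (5/2)x
D^1 f = 8x + 5/2
matching coefficients of g against c_0 f + c_1 Df + … from the top degree down determines the c_i
solution: c_0 = -4, c_1 = -1/2


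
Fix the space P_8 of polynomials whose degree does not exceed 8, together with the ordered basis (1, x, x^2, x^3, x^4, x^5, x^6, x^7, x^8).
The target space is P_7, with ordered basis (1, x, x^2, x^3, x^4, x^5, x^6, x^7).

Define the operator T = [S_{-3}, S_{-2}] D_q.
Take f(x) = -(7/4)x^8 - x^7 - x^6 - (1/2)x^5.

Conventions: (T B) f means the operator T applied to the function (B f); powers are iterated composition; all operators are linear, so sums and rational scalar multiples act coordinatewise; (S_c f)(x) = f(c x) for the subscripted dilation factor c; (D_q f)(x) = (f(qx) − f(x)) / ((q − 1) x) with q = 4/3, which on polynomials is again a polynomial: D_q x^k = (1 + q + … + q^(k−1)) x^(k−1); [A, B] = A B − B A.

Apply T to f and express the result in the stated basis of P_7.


D_q f = -(412825/8748)x^7 - (14197/729)x^6 - (3367/243)x^5 - (781/162)x^4
S_{-2} D_q f = (13210400/2187)x^7 - (908608/729)x^6 + (107744/243)x^5 - (6248/81)x^4
S_{-3} S_{-2} D_q f = -13210400x^7 - 908608x^6 - 107744x^5 - 6248x^4
S_{-3} D_q f = (412825/4)x^7 - 14197x^6 + 3367x^5 - (781/2)x^4
S_{-2} S_{-3} D_q f = -13210400x^7 - 908608x^6 - 107744x^5 - 6248x^4
[S_{-3}, S_{-2}] D_q f = 0

the image equals g(x) = 0


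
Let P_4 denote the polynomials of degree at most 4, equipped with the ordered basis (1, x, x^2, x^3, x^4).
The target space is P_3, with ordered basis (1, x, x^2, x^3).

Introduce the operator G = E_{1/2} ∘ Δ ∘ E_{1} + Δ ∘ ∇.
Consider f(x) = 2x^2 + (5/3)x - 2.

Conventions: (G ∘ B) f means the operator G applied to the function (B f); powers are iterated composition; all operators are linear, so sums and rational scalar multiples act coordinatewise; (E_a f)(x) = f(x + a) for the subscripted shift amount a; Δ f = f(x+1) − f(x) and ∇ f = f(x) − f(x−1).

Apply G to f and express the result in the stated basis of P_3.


g(x) = 4x + 41/3

E_{1} f = 2x^2 + (17/3)x + 5/3
Δ E_{1} f = 4x + 23/3
E_{1/2} Δ E_{1} f = 4x + 29/3
∇ f = 4x - 1/3
Δ ∇ f = 4
(E_{1/2} ∘ Δ ∘ E_{1} + Δ ∘ ∇) f = 4x + 41/3


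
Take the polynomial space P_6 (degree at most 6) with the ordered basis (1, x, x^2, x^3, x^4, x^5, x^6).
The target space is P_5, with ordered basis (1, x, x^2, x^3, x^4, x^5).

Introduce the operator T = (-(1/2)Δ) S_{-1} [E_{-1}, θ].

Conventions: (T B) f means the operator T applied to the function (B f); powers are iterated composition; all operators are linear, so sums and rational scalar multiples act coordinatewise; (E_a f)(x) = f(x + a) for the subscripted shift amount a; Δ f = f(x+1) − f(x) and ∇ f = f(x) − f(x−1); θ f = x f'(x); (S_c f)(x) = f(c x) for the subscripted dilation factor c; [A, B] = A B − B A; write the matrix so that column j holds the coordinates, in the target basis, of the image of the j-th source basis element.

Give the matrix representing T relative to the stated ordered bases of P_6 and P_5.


the matrix is [[0, 0, -1, 9/2, -14, 75/2, -93]; [0, 0, 0, 3, -18, 70, -225]; [0, 0, 0, 0, -6, 45, -210]; [0, 0, 0, 0, 0, 10, -90]; [0, 0, 0, 0, 0, 0, -15]; [0, 0, 0, 0, 0, 0, 0]] (rows listed top to bottom)

image of 1: 0
image of x: 0
image of x^2: -1
image of x^3: 3x + 9/2
image of x^4: -6x^2 - 18x - 14
image of x^5: 10x^3 + 45x^2 + 70x + 75/2
image of x^6: -15x^4 - 90x^3 - 210x^2 - 225x - 93
each image's coordinates form column j of the matrix


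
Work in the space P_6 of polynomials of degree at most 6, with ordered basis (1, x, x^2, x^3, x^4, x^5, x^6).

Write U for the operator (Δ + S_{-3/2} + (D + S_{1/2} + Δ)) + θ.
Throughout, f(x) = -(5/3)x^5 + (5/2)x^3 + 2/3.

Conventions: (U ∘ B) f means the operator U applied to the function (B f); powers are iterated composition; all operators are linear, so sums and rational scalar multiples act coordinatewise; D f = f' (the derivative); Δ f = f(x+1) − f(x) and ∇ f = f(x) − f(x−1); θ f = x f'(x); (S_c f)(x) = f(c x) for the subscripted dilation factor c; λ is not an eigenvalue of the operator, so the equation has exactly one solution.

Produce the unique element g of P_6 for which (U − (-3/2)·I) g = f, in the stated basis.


write g with unknown coordinates in the stated basis and equate coefficients in (U − (-3/2)·I) g = f
solving from the highest basis element down gives g = (80/51)x^5 - (640/289)x^4 - (1594/867)x^3 + (5093/2601)x^2 + (2276/2601)x - 4712/18207
check: U g = -(205/51)x^5 + (960/289)x^4 + (3039/578)x^3 - (5093/1734)x^2 - (1138/867)x + 2134/2023
so U g − (-3/2)·g = -(5/3)x^5 + (5/2)x^3 + 2/3 = f ✓

the image equals g(x) = (80/51)x^5 - (640/289)x^4 - (1594/867)x^3 + (5093/2601)x^2 + (2276/2601)x - 4712/18207


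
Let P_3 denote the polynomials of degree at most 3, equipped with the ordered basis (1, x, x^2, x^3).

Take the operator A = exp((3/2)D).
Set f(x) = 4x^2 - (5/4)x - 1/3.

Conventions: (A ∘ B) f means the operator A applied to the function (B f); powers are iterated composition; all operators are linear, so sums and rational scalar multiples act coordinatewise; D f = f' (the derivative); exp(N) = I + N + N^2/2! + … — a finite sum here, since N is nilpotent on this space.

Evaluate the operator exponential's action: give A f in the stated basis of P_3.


g(x) = 4x^2 + (43/4)x + 163/24

order-1 term: 12x - 15/8
order-2 term: 9
the series for exp((3/2)D) f terminates at order 2
exp((3/2)D) f = 4x^2 + (43/4)x + 163/24


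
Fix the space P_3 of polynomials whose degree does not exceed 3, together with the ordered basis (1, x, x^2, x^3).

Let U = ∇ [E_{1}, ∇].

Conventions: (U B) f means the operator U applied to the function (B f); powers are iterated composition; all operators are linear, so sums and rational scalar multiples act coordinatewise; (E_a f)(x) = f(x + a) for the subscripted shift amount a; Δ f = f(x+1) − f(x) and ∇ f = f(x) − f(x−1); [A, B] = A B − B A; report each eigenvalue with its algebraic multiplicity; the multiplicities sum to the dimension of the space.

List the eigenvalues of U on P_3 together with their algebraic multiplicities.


image of 1: 0
image of x: 0
image of x^2: 0
image of x^3: 0
the matrix is upper triangular; its diagonal is (0, 0, 0, 0)
for a triangular matrix the eigenvalues are the diagonal entries, with algebraic multiplicity their repetition count

λ = 0 (multiplicity 4)


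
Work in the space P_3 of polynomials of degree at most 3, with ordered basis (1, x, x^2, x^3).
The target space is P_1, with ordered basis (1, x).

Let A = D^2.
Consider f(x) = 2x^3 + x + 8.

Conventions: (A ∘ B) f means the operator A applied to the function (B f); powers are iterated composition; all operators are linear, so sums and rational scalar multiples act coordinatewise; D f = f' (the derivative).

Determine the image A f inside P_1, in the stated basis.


the image equals g(x) = 12x

D f = 6x^2 + 1
D D f = 12x


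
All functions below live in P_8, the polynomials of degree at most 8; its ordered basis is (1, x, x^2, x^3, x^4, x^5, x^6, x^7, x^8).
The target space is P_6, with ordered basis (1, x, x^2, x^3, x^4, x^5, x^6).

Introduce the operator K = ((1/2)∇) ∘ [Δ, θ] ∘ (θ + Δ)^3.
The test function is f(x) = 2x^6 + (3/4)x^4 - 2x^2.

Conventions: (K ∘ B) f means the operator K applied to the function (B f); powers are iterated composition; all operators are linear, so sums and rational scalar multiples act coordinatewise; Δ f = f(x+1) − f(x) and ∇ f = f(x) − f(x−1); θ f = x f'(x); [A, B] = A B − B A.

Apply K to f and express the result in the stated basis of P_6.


the image equals g(x) = 6480x^4 + 23880x^3 + 48708x^2 + 55101x + 55039/2

θ f = 12x^6 + 3x^4 - 4x^2
Δ f = 12x^5 + 30x^4 + 43x^3 + (69/2)x^2 + 11x + 3/4
(θ + Δ) f = 12x^6 + 12x^5 + 33x^4 + 43x^3 + (61/2)x^2 + 11x + 3/4
θ (θ + Δ) f = 72x^6 + 60x^5 + 132x^4 + 129x^3 + 61x^2 + 11x
Δ (θ + Δ) f = 72x^5 + 240x^4 + 492x^3 + 627x^2 + 454x + 283/2
(θ + Δ) (θ + Δ) f = 72x^6 + 132x^5 + 372x^4 + 621x^3 + 688x^2 + 465x + 283/2
θ (θ + Δ) (θ + Δ) f = 432x^6 + 660x^5 + 1488x^4 + 1863x^3 + 1376x^2 + 465x
Δ (θ + Δ) (θ + Δ) f = 432x^5 + 1740x^4 + 4248x^3 + 6495x^2 + 5819x + 2350
(θ + Δ) (θ + Δ) (θ + Δ) f = 432x^6 + 1092x^5 + 3228x^4 + 6111x^3 + 7871x^2 + 6284x + 2350
θ (θ + Δ)^3 f = 2592x^6 + 5460x^5 + 12912x^4 + 18333x^3 + 15742x^2 + 6284x
Δ θ (θ + Δ)^3 f = 15552x^5 + 66180x^4 + 158088x^3 + 225951x^2 + 180983x + 61323
Δ (θ + Δ)^3 f = 2592x^5 + 11940x^4 + 32472x^3 + 55101x^2 + 55039x + 25018
θ Δ (θ + Δ)^3 f = 12960x^5 + 47760x^4 + 97416x^3 + 110202x^2 + 55039x
[Δ, θ] (θ + Δ)^3 f = 2592x^5 + 18420x^4 + 60672x^3 + 115749x^2 + 125944x + 61323
∇ [Δ, θ] (θ + Δ)^3 f = 12960x^4 + 47760x^3 + 97416x^2 + 110202x + 55039
((1/2)∇) [Δ, θ] (θ + Δ)^3 f = 6480x^4 + 23880x^3 + 48708x^2 + 55101x + 55039/2


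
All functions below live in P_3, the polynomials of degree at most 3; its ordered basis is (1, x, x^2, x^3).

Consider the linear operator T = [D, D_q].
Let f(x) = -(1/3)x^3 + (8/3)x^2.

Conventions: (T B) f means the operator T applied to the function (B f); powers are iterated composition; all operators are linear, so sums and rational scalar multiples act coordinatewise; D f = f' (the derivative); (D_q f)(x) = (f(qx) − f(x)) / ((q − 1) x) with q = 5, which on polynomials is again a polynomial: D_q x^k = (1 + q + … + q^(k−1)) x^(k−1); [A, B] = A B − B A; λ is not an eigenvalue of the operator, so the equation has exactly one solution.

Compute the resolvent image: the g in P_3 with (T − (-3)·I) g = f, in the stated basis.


write g with unknown coordinates in the stated basis and equate coefficients in (T − (-3)·I) g = f
solving from the highest basis element down gives g = -(1/9)x^3 + (8/9)x^2 + (44/27)x - 32/27
check: T g = -(44/9)x + 32/9
so T g − (-3)·g = -(1/3)x^3 + (8/3)x^2 = f ✓

g(x) = -(1/9)x^3 + (8/9)x^2 + (44/27)x - 32/27


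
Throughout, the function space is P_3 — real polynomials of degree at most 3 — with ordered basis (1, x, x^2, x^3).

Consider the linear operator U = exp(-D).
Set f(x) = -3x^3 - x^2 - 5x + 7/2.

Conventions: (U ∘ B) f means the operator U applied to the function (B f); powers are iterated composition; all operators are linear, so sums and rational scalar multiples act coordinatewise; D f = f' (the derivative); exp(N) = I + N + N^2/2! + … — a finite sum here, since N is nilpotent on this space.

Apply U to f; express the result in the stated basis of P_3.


the image equals g(x) = -3x^3 + 8x^2 - 12x + 21/2

order-1 term: 9x^2 + 2x + 5
order-2 term: -9x - 1
order-3 term: 3
the series for exp(-D) f terminates at order 3
exp(-D) f = -3x^3 + 8x^2 - 12x + 21/2


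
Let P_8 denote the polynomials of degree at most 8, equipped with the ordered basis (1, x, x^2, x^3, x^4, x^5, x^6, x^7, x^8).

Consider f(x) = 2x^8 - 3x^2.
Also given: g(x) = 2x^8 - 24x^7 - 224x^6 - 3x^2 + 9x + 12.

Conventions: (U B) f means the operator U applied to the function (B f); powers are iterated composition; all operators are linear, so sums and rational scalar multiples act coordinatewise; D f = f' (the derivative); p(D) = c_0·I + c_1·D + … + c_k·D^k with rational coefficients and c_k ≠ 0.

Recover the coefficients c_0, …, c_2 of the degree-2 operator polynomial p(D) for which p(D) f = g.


D^0 f = 2x^8 - 3x^2
D^1 f = 16x^7 - 6x
D^2 f = 112x^6 - 6
matching coefficients of g against c_0 f + c_1 Df + … from the top degree down determines the c_i
solution: c_0 = 1, c_1 = -3/2, c_2 = -2

p(D) = I − (3/2)·D − 2·D^2, i.e. c_0 = 1, c_1 = -3/2, c_2 = -2


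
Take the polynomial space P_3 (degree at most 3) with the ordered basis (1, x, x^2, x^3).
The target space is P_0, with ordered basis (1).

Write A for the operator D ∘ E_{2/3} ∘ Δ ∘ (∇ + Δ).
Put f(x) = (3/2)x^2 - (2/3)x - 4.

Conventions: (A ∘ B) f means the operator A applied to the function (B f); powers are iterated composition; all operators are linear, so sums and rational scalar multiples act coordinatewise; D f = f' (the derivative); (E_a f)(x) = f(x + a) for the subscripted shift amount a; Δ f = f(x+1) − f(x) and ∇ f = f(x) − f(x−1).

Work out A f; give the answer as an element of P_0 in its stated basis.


∇ f = 3x - 13/6
Δ f = 3x + 5/6
(∇ + Δ) f = 6x - 4/3
Δ (∇ + Δ) f = 6
E_{2/3} Δ (∇ + Δ) f = 6
D E_{2/3} Δ (∇ + Δ) f = 0

the image equals g(x) = 0


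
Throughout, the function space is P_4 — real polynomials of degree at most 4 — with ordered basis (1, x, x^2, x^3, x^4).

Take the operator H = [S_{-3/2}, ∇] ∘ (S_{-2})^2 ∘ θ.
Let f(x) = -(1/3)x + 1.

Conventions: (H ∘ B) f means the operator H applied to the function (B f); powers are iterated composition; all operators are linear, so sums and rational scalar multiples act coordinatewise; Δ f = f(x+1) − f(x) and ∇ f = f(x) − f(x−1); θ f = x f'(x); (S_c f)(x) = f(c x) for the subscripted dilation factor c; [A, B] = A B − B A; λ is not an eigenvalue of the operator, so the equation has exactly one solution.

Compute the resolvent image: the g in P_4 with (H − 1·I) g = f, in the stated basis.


g(x) = (1/3)x + 7/3

write g with unknown coordinates in the stated basis and equate coefficients in (H − 1·I) g = f
solving from the highest basis element down gives g = (1/3)x + 7/3
check: H g = 10/3
so H g − 1·g = -(1/3)x + 1 = f ✓


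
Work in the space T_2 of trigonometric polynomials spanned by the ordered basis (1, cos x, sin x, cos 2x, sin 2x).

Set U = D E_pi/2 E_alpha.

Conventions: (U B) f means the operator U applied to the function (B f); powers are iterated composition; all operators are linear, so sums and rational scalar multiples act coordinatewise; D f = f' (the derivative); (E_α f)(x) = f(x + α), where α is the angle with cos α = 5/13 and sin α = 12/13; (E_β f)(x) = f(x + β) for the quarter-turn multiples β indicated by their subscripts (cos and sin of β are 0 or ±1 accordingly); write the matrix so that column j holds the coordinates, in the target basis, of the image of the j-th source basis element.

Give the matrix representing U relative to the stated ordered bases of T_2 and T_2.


the matrix is [[0, 0, 0, 0, 0]; [0, -5/13, -12/13, 0, 0]; [0, 12/13, -5/13, 0, 0]; [0, 0, 0, 240/169, 238/169]; [0, 0, 0, -238/169, 240/169]] (rows listed top to bottom)

image of 1: 0
image of cos x: -(5/13)cos x + (12/13)sin x
image of sin x: -(12/13)cos x - (5/13)sin x
image of cos 2x: (240/169)cos 2x - (238/169)sin 2x
image of sin 2x: (238/169)cos 2x + (240/169)sin 2x
each image's coordinates form column j of the matrix


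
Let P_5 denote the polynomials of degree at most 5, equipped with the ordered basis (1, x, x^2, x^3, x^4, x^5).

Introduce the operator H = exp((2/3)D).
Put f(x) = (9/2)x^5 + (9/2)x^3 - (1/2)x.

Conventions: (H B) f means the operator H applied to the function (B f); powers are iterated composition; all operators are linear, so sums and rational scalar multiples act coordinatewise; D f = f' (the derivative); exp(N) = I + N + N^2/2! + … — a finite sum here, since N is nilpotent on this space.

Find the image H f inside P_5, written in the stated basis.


g(x) = (9/2)x^5 + 15x^4 + (49/2)x^3 + (67/3)x^2 + (179/18)x + 43/27

order-1 term: 15x^4 + 9x^2 - 1/3
order-2 term: 20x^3 + 6x
order-3 term: (40/3)x^2 + 4/3
order-4 term: (40/9)x
order-5 term: 16/27
the series for exp((2/3)D) f terminates at order 5
exp((2/3)D) f = (9/2)x^5 + 15x^4 + (49/2)x^3 + (67/3)x^2 + (179/18)x + 43/27


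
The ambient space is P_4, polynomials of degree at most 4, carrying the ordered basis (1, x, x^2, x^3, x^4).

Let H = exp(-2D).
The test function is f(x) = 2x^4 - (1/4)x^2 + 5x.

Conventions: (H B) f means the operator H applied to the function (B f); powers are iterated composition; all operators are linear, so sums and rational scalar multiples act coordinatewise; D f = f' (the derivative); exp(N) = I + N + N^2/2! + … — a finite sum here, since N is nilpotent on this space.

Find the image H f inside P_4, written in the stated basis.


the result is g(x) = 2x^4 - 16x^3 + (191/4)x^2 - 58x + 21

order-1 term: -16x^3 + x - 10
order-2 term: 48x^2 - 1
order-3 term: -64x
order-4 term: 32
the series for exp(-2D) f terminates at order 4
exp(-2D) f = 2x^4 - 16x^3 + (191/4)x^2 - 58x + 21


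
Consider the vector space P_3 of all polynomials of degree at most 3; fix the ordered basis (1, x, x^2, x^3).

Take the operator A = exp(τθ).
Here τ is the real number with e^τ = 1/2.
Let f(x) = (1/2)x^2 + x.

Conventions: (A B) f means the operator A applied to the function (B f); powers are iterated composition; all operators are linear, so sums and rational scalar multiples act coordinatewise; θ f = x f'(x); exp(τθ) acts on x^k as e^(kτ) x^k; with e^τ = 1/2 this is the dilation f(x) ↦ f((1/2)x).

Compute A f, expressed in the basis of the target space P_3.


exp(τθ) x^k = e^(kτ) x^k; with e^τ = 1/2 this sends x^k to (1/2)^k x^k
x ↦ 1/2 x
x^2 ↦ 1/4 x^2
applying this coordinatewise to f: exp(τθ) f = (1/8)x^2 + (1/2)x

the result is g(x) = (1/8)x^2 + (1/2)x
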